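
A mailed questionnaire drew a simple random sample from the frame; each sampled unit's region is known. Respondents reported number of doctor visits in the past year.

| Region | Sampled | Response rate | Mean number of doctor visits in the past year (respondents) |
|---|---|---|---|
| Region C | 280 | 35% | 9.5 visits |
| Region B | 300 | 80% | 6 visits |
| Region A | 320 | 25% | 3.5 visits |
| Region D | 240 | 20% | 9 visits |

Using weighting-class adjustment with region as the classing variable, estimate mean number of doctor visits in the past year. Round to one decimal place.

6.8

With weight = n_sampled/n_responded per class, the weighted class total is n_sampled:
  Region C: 280 × 9.5 = 2660
  Region B: 300 × 6 = 1800
  Region A: 320 × 3.5 = 1120
  Region D: 240 × 9 = 2160
Adjusted estimate = 7740 / 1,140 = 6.78947 → 6.8.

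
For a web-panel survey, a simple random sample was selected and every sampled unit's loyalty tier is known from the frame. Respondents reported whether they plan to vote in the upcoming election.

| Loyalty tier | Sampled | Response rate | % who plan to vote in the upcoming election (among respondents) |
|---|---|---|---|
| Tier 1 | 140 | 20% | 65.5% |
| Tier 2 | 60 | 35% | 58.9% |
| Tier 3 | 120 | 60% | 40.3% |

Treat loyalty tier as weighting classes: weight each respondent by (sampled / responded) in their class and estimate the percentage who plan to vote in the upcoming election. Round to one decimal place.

Each respondent's weight = sampled/responded in their class; summing within a class gives n_sampled, so:
  Tier 1: 140 × 65.5 = 9170
  Tier 2: 60 × 58.9 = 3534
  Tier 3: 120 × 40.3 = 4836
Adjusted estimate = 17,540 / 320 = 54.8125 → 54.8%.

54.8%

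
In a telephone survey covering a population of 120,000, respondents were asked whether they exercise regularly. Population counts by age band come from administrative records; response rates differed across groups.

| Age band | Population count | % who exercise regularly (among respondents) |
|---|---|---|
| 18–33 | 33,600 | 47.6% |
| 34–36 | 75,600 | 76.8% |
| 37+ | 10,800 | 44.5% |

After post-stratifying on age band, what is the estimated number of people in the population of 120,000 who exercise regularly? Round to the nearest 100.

Each cell contributes its population count × the respondent rate:
  18–33: 33,600 × 47.6% = 15993.6
  34–36: 75,600 × 76.8% = 58060.8
  37+: 10,800 × 44.5% = 4806
Estimated total = 78860.4 → 78,900.

78,900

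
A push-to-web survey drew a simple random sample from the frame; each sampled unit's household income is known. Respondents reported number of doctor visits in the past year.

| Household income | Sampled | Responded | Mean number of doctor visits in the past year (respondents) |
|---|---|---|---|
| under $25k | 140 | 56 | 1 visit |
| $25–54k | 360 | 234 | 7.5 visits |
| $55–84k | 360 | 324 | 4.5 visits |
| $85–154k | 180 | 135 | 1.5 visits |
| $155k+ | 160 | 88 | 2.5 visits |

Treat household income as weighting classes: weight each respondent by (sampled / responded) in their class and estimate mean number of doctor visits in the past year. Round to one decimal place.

Class response rates: under $25k 56/140 = 40%, $25–54k 234/360 = 65%, $55–84k 324/360 = 90%, $85–154k 135/180 = 75%, $155k+ 88/160 = 55%.
Inverse-response-rate weighting restores each class to its sampled count, so class totals weight by n_sampled:
  under $25k: 140 × 1 = 140
  $25–54k: 360 × 7.5 = 2700
  $55–84k: 360 × 4.5 = 1620
  $85–154k: 180 × 1.5 = 270
  $155k+: 160 × 2.5 = 400
Adjusted estimate = 5130 / 1,200 = 4.275 → 4.3.

4.3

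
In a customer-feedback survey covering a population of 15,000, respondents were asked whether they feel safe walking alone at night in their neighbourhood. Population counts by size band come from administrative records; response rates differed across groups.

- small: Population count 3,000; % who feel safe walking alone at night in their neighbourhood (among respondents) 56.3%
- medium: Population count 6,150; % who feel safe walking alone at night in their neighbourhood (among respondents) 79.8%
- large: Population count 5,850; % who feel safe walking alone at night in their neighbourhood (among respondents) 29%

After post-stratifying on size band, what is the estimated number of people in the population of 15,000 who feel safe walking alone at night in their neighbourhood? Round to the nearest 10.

8,290

Apply each group's respondent rate to its population count:
  small: 3,000 × 56.3% = 1689
  medium: 6,150 × 79.8% = 4907.7
  large: 5,850 × 29% = 1696.5
Estimated total = 8293.2 → 8,290.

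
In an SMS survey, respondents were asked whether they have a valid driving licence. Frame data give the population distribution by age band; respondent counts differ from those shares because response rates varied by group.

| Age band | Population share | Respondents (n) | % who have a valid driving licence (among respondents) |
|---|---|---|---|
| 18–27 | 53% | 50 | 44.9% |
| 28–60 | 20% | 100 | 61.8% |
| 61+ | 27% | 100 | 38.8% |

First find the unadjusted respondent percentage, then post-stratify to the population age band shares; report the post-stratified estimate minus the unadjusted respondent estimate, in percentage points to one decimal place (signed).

-2.6 percentage points

Without adjustment, the pooled respondent share is:
  (50/250)×44.9 + (100/250)×61.8 + (100/250)×38.8 = 49.22%
Post-stratified estimate weights by population shares:
  0.53×44.9 + 0.2×61.8 + 0.27×38.8 = 46.633%
Difference = 46.633 − 49.22 = -2.587 pp.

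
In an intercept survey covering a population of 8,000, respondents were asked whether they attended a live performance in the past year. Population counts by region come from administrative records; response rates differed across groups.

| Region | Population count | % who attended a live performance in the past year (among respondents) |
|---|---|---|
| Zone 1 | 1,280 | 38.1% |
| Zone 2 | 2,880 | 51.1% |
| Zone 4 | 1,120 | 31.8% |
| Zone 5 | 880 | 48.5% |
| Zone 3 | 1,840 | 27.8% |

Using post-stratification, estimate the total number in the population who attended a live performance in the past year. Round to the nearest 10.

3,250

Each cell contributes its population count × the respondent rate:
  Zone 1: 1,280 × 38.1% = 487.68
  Zone 2: 2,880 × 51.1% = 1471.68
  Zone 4: 1,120 × 31.8% = 356.16
  Zone 5: 880 × 48.5% = 426.8
  Zone 3: 1,840 × 27.8% = 511.52
Estimated total = 3253.84 → 3,250.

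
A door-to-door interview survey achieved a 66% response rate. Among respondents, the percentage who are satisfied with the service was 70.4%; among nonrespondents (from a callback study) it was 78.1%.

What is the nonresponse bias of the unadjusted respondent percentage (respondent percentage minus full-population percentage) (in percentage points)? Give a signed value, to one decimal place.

Nonresponse fraction = 1 − 0.66 = 0.34.
Bias = (nonresponse fraction) × (respondent percentage − nonrespondent percentage)
     = 0.34 × (70.4 − 78.1) = 0.34 × -7.7 = -2.618.

-2.6 percentage points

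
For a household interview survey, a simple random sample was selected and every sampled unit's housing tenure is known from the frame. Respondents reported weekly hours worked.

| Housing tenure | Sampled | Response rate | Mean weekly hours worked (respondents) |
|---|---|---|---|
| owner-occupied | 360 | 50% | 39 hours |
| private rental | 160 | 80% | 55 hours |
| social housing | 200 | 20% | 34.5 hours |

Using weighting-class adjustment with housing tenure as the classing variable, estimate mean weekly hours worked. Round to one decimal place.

Weighting each respondent by the inverse class response rate inflates each class back to its sampled size, so the class weight is n_sampled:
  owner-occupied: 360 × 39 = 14,040
  private rental: 160 × 55 = 8800
  social housing: 200 × 34.5 = 6900
Adjusted estimate = 29,740 / 720 = 41.3056 → 41.3.

41.3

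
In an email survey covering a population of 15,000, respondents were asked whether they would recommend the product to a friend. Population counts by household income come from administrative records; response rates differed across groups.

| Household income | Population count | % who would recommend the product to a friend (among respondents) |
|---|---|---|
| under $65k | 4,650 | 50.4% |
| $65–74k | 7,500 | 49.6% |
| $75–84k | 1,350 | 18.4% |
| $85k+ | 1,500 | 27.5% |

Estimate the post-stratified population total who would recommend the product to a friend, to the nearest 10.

Each cell contributes its population count × the respondent rate:
  under $65k: 4,650 × 50.4% = 2343.6
  $65–74k: 7,500 × 49.6% = 3720
  $75–84k: 1,350 × 18.4% = 248.4
  $85k+: 1,500 × 27.5% = 412.5
Estimated total = 6724.5 → 6,720.

6,720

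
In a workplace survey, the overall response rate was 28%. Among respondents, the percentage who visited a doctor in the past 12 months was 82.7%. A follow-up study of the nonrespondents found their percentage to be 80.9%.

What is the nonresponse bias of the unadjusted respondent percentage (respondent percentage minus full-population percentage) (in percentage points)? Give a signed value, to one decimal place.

+1.3 percentage points

Nonresponse fraction = 1 − 0.28 = 0.72.
Bias = (nonresponse fraction) × (respondent percentage − nonrespondent percentage)
     = 0.72 × (82.7 − 80.9) = 0.72 × 1.8 = 1.296.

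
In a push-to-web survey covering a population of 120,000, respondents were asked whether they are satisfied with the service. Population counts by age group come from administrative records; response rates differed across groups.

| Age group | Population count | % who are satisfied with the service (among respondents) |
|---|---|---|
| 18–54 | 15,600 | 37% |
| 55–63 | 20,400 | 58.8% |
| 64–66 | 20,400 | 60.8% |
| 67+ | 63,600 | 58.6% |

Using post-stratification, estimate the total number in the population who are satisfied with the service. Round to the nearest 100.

67,400

Apply each group's respondent rate to its population count:
  18–54: 15,600 × 37% = 5772
  55–63: 20,400 × 58.8% = 11995.2
  64–66: 20,400 × 60.8% = 12403.2
  67+: 63,600 × 58.6% = 37269.6
Estimated total = 67,440 → 67,400.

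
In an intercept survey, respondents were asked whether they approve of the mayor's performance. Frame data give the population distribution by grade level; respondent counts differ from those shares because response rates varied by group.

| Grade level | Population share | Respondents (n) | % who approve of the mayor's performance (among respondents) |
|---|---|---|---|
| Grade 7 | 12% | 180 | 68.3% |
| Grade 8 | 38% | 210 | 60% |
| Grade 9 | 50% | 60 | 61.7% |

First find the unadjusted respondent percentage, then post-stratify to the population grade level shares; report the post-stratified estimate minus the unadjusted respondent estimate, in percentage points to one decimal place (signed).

Unadjusted (pooled respondent) estimate weights by respondent counts:
  (180/450)×68.3 + (210/450)×60 + (60/450)×61.7 = 63.5467%
Reweighting by population grade level shares:
  0.12×68.3 + 0.38×60 + 0.5×61.7 = 61.846%
Difference = 61.846 − 63.5467 = -1.7007 pp.

-1.7 percentage points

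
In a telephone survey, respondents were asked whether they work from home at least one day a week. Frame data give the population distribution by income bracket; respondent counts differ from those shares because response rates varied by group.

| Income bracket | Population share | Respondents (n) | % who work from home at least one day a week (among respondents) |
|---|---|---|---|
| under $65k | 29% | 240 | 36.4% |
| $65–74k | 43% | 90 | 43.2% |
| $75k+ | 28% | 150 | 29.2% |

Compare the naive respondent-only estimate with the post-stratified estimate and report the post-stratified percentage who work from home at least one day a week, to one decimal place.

Without adjustment, the pooled respondent share is:
  (240/480)×36.4 + (90/480)×43.2 + (150/480)×29.2 = 35.425%
Post-stratified estimate weights by population shares:
  0.29×36.4 + 0.43×43.2 + 0.28×29.2 = 37.308%

37.3%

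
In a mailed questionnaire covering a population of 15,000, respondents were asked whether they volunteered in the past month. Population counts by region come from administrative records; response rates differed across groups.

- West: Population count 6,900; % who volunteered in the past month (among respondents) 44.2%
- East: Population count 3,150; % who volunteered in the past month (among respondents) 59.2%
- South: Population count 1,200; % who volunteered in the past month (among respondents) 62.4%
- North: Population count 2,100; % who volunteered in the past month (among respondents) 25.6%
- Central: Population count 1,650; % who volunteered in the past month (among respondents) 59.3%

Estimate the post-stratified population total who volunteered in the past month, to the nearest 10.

7,180

Each cell contributes its population count × the respondent rate:
  West: 6,900 × 44.2% = 3049.8
  East: 3,150 × 59.2% = 1864.8
  South: 1,200 × 62.4% = 748.8
  North: 2,100 × 25.6% = 537.6
  Central: 1,650 × 59.3% = 978.45
Estimated total = 7179.45 → 7,180.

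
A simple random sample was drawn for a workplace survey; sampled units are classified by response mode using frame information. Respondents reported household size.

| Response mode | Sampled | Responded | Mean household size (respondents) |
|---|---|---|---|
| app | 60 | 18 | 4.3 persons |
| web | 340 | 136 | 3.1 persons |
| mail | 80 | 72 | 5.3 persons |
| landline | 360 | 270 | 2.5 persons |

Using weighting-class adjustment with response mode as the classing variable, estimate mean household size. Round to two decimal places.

3.14

Class response rates: app 18/60 = 30%, web 136/340 = 40%, mail 72/80 = 90%, landline 270/360 = 75%.
With weight = n_sampled/n_responded per class, the weighted class total is n_sampled:
  app: 60 × 4.3 = 258
  web: 340 × 3.1 = 1054
  mail: 80 × 5.3 = 424
  landline: 360 × 2.5 = 900
Adjusted estimate = 2636 / 840 = 3.13809 → 3.14.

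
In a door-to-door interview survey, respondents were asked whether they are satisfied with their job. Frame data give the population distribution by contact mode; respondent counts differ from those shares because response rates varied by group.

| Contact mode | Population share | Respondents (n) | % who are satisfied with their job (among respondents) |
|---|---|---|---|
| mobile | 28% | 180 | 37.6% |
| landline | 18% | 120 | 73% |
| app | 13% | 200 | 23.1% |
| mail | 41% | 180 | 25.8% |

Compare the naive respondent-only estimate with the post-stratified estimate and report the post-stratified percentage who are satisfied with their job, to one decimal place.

37.2%

Unadjusted (pooled respondent) estimate weights by respondent counts:
  (180/680)×37.6 + (120/680)×73 + (200/680)×23.1 + (180/680)×25.8 = 36.4588%
Post-stratifying to population shares instead:
  0.28×37.6 + 0.18×73 + 0.13×23.1 + 0.41×25.8 = 37.249%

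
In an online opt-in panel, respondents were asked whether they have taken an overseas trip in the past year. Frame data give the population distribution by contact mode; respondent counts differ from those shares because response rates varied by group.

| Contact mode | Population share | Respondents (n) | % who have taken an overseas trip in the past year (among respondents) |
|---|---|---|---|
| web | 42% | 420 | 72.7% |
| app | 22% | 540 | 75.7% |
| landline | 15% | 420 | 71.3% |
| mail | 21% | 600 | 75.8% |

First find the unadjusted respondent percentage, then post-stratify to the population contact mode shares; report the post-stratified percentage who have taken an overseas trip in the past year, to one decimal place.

73.8%

Without adjustment, the pooled respondent share is:
  (420/1980)×72.7 + (540/1980)×75.7 + (420/1980)×71.3 + (600/1980)×75.8 = 74.1606%
Post-stratifying to population shares instead:
  0.42×72.7 + 0.22×75.7 + 0.15×71.3 + 0.21×75.8 = 73.801%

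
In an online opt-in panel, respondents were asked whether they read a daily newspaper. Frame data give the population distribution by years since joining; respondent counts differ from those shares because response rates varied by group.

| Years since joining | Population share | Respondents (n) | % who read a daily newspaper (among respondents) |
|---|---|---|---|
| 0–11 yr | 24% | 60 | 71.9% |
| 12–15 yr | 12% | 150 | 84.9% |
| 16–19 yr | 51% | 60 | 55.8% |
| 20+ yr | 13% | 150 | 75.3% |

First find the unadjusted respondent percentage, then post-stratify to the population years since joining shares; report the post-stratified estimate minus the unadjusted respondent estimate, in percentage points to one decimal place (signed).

Without adjustment, the pooled respondent share is:
  (60/420)×71.9 + (150/420)×84.9 + (60/420)×55.8 + (150/420)×75.3 = 75.4571%
Reweighting by population years since joining shares:
  0.24×71.9 + 0.12×84.9 + 0.51×55.8 + 0.13×75.3 = 65.691%
Difference = 65.691 − 75.4571 = -9.7661 pp.

-9.8 percentage points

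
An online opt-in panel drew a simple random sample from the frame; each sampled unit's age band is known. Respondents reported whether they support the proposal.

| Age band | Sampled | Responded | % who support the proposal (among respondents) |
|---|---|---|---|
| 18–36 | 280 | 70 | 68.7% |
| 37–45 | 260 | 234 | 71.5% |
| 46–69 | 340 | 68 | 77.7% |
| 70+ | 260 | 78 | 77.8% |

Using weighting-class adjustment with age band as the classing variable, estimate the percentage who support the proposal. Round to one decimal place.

74.1%

Class response rates: 18–36 70/280 = 25%, 37–45 234/260 = 90%, 46–69 68/340 = 20%, 70+ 78/260 = 30%.
Inverse-response-rate weighting restores each class to its sampled count, so class totals weight by n_sampled:
  18–36: 280 × 68.7 = 19,236
  37–45: 260 × 71.5 = 18,590
  46–69: 340 × 77.7 = 26,418
  70+: 260 × 77.8 = 20,228
Adjusted estimate = 84,472 / 1,140 = 74.0982 → 74.1%.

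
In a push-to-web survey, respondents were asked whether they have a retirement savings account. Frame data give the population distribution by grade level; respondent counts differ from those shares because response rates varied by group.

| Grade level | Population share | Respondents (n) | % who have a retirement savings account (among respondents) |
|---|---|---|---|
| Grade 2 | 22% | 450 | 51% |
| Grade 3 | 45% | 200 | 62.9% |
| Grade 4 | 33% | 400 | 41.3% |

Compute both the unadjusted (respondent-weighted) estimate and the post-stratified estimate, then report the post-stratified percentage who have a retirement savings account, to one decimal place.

Naive respondent-only estimate (weights = respondent counts):
  (450/1050)×51 + (200/1050)×62.9 + (400/1050)×41.3 = 49.5714%
Post-stratified estimate weights by population shares:
  0.22×51 + 0.45×62.9 + 0.33×41.3 = 53.154%

53.2%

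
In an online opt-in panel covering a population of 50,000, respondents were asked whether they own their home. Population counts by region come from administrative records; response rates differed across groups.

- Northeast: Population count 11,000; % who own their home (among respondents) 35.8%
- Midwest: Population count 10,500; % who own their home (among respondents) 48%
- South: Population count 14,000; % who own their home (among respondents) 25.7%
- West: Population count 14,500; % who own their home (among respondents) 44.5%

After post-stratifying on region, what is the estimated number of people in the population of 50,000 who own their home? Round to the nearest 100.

Each cell contributes its population count × the respondent rate:
  Northeast: 11,000 × 35.8% = 3938
  Midwest: 10,500 × 48% = 5040
  South: 14,000 × 25.7% = 3598
  West: 14,500 × 44.5% = 6452.5
Estimated total = 19028.5 → 19,000.

19,000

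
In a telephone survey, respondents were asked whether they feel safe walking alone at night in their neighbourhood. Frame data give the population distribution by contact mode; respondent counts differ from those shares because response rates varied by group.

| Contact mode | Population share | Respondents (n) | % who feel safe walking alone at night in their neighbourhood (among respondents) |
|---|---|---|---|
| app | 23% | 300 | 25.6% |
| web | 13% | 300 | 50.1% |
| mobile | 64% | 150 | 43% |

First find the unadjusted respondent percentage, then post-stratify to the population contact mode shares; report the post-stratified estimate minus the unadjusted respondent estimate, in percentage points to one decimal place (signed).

Naive respondent-only estimate (weights = respondent counts):
  (300/750)×25.6 + (300/750)×50.1 + (150/750)×43 = 38.88%
Reweighting by population contact mode shares:
  0.23×25.6 + 0.13×50.1 + 0.64×43 = 39.921%
Difference = 39.921 − 38.88 = 1.041 pp.

+1.0 percentage points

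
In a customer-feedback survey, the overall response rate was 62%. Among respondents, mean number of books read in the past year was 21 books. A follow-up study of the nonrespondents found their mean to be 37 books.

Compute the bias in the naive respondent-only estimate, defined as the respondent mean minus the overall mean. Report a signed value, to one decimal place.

Nonresponse fraction = 1 − 0.62 = 0.38.
Bias = (nonresponse fraction) × (respondent mean − nonrespondent mean)
     = 0.38 × (21 − 37) = 0.38 × -16 = -6.08.

-6.1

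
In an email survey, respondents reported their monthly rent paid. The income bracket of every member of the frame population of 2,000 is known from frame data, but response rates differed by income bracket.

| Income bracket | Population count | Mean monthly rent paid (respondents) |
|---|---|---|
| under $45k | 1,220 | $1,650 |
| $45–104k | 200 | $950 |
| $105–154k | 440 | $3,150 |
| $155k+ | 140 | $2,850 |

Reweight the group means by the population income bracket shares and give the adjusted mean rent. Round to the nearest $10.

Reweight to the known income bracket distribution:
  under $45k: (1,220/2,000) × 1650 = 1006.5
  $45–104k: (200/2,000) × 950 = 95
  $105–154k: (440/2,000) × 3150 = 693
  $155k+: (140/2,000) × 2850 = 199.5
Post-stratified estimate = 1994 → $1,990.

$1,990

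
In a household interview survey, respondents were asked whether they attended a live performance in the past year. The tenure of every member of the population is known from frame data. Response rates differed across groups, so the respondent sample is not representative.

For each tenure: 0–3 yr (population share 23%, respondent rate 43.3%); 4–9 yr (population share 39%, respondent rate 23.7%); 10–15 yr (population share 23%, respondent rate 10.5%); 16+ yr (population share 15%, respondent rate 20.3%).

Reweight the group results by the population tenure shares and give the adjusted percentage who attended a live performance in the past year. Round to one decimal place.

24.7%

Reweight to the known tenure distribution:
  0–3 yr: 0.23 × 43.3 = 9.959
  4–9 yr: 0.39 × 23.7 = 9.243
  10–15 yr: 0.23 × 10.5 = 2.415
  16+ yr: 0.15 × 20.3 = 3.045
Post-stratified estimate = 24.662 → 24.7%.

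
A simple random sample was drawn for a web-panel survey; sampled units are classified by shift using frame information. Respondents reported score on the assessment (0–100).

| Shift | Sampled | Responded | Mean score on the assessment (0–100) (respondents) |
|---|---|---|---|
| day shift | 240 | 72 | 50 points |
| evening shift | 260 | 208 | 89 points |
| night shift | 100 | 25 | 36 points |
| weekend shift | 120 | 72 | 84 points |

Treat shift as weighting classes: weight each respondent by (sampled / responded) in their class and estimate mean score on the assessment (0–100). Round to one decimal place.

Response rates by class: day shift 72/240 = 30%, evening shift 208/260 = 80%, night shift 25/100 = 25%, weekend shift 72/120 = 60%.
Weighting each respondent by the inverse class response rate inflates each class back to its sampled size, so the class weight is n_sampled:
  day shift: 240 × 50 = 12,000
  evening shift: 260 × 89 = 23,140
  night shift: 100 × 36 = 3600
  weekend shift: 120 × 84 = 10,080
Adjusted estimate = 48,820 / 720 = 67.8056 → 67.8.

67.8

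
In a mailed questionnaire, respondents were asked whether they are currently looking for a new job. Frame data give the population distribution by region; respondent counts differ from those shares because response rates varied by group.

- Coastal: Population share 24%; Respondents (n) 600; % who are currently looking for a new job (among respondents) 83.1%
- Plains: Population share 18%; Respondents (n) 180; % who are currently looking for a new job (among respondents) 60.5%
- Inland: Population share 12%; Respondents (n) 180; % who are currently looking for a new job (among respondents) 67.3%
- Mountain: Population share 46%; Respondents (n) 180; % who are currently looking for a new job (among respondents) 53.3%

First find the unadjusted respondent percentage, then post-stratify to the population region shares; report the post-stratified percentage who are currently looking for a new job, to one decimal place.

63.4%

Naive respondent-only estimate (weights = respondent counts):
  (600/1140)×83.1 + (180/1140)×60.5 + (180/1140)×67.3 + (180/1140)×53.3 = 72.3316%
Post-stratifying to population shares instead:
  0.24×83.1 + 0.18×60.5 + 0.12×67.3 + 0.46×53.3 = 63.428%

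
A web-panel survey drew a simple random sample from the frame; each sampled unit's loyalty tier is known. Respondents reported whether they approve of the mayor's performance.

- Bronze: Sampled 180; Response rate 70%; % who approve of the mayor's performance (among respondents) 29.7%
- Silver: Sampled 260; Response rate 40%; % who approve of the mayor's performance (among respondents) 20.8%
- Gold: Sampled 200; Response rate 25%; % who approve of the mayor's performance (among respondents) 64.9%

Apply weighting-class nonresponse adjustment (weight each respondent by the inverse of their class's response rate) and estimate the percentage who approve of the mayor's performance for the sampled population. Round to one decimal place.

With weight = n_sampled/n_responded per class, the weighted class total is n_sampled:
  Bronze: 180 × 29.7 = 5346
  Silver: 260 × 20.8 = 5408
  Gold: 200 × 64.9 = 12980
Adjusted estimate = 23,734 / 640 = 37.0844 → 37.1%.

37.1%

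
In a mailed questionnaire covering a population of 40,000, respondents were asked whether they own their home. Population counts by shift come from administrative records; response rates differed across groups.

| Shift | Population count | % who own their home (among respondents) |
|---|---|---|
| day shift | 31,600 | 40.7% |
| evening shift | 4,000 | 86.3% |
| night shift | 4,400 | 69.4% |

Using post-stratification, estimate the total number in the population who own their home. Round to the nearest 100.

Each cell contributes its population count × the respondent rate:
  day shift: 31,600 × 40.7% = 12861.2
  evening shift: 4,000 × 86.3% = 3452
  night shift: 4,400 × 69.4% = 3053.6
Estimated total = 19366.8 → 19,400.

19,400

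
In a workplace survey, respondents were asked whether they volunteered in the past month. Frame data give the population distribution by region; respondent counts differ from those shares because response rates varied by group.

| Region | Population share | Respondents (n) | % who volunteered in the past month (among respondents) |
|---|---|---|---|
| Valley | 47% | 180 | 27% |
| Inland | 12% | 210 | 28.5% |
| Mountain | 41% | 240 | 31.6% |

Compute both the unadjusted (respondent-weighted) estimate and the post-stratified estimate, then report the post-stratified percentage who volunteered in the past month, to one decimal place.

Naive respondent-only estimate (weights = respondent counts):
  (180/630)×27 + (210/630)×28.5 + (240/630)×31.6 = 29.2524%
Reweighting by population region shares:
  0.47×27 + 0.12×28.5 + 0.41×31.6 = 29.066%

29.1%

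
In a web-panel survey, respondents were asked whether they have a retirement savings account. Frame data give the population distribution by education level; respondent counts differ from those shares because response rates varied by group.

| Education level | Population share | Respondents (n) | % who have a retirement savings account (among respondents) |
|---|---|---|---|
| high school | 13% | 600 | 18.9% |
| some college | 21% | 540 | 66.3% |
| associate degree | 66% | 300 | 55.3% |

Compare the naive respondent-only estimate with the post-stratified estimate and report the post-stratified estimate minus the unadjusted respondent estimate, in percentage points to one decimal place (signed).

Without adjustment, the pooled respondent share is:
  (600/1440)×18.9 + (540/1440)×66.3 + (300/1440)×55.3 = 44.2583%
Reweighting by population education level shares:
  0.13×18.9 + 0.21×66.3 + 0.66×55.3 = 52.878%
Difference = 52.878 − 44.2583 = 8.6197 pp.

+8.6 percentage points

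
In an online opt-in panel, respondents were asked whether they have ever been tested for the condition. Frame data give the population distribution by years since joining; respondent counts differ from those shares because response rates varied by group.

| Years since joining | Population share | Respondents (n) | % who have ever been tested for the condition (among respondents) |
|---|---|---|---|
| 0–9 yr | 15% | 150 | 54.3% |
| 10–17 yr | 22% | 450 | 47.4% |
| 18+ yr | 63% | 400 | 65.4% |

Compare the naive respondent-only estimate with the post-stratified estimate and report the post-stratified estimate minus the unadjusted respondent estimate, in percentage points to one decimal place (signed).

+4.1 percentage points

Unadjusted (pooled respondent) estimate weights by respondent counts:
  (150/1000)×54.3 + (450/1000)×47.4 + (400/1000)×65.4 = 55.635%
Post-stratifying to population shares instead:
  0.15×54.3 + 0.22×47.4 + 0.63×65.4 = 59.775%
Difference = 59.775 − 55.635 = 4.14 pp.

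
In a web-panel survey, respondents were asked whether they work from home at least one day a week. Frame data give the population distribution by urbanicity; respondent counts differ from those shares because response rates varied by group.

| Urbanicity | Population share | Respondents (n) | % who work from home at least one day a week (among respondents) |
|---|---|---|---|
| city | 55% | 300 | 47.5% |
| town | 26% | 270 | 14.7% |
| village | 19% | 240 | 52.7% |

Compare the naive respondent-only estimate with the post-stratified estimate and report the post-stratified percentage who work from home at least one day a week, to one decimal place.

Without adjustment, the pooled respondent share is:
  (300/810)×47.5 + (270/810)×14.7 + (240/810)×52.7 = 38.1074%
Reweighting by population urbanicity shares:
  0.55×47.5 + 0.26×14.7 + 0.19×52.7 = 39.96%

40.0%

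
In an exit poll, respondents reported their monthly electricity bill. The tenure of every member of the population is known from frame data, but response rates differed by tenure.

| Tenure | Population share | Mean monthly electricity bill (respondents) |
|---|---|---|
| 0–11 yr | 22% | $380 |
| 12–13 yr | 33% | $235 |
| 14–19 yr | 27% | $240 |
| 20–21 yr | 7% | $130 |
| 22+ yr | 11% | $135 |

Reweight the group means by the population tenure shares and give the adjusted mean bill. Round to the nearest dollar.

Reweight to the known tenure distribution:
  0–11 yr: 0.22 × 380 = 83.6
  12–13 yr: 0.33 × 235 = 77.55
  14–19 yr: 0.27 × 240 = 64.8
  20–21 yr: 0.07 × 130 = 9.1
  22+ yr: 0.11 × 135 = 14.85
Post-stratified estimate = 249.9 → $250.

$250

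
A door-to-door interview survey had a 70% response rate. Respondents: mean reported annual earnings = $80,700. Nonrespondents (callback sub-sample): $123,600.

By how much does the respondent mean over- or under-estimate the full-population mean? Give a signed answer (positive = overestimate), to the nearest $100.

-$12,900

Nonresponse fraction = 1 − 0.7 = 0.3.
Bias = (nonresponse fraction) × (respondent mean − nonrespondent mean)
     = 0.3 × (80,700 − 123,600) = 0.3 × -42,900 = -12,870.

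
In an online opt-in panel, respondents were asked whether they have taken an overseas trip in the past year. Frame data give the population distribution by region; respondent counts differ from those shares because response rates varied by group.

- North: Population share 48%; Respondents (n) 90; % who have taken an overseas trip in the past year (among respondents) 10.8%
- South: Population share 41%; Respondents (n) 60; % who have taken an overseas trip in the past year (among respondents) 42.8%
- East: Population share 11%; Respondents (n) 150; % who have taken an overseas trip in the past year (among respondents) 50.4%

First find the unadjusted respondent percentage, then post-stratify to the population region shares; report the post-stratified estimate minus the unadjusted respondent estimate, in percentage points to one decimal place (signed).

-8.7 percentage points

Without adjustment, the pooled respondent share is:
  (90/300)×10.8 + (60/300)×42.8 + (150/300)×50.4 = 37%
Post-stratified estimate weights by population shares:
  0.48×10.8 + 0.41×42.8 + 0.11×50.4 = 28.276%
Difference = 28.276 − 37 = -8.724 pp.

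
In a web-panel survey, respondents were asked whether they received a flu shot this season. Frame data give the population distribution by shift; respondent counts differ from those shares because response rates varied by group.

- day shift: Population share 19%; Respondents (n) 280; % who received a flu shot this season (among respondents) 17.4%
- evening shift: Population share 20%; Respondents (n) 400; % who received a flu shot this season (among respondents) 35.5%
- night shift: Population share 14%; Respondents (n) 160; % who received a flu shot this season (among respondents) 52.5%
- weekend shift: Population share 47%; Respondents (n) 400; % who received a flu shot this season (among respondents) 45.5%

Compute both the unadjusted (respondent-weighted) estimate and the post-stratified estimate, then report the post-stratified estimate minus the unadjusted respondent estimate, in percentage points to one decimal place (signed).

+2.3 percentage points

Without adjustment, the pooled respondent share is:
  (280/1240)×17.4 + (400/1240)×35.5 + (160/1240)×52.5 + (400/1240)×45.5 = 36.8323%
Reweighting by population shift shares:
  0.19×17.4 + 0.2×35.5 + 0.14×52.5 + 0.47×45.5 = 39.141%
Difference = 39.141 − 36.8323 = 2.3087 pp.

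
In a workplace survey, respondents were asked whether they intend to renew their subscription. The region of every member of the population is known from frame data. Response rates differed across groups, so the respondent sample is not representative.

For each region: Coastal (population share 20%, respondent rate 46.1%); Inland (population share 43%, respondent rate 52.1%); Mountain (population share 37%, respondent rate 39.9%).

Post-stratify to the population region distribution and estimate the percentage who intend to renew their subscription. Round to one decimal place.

Each cell contributes population-share × respondent value:
  Coastal: 0.2 × 46.1 = 9.22
  Inland: 0.43 × 52.1 = 22.403
  Mountain: 0.37 × 39.9 = 14.763
Post-stratified estimate = 46.386 → 46.4%.

46.4%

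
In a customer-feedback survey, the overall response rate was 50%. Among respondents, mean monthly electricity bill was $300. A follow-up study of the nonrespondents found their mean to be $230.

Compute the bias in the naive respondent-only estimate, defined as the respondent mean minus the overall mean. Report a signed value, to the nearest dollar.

+$35

Nonresponse fraction = 1 − 0.5 = 0.5.
Bias = (nonresponse fraction) × (respondent mean − nonrespondent mean)
     = 0.5 × (300 − 230) = 0.5 × 70 = 35.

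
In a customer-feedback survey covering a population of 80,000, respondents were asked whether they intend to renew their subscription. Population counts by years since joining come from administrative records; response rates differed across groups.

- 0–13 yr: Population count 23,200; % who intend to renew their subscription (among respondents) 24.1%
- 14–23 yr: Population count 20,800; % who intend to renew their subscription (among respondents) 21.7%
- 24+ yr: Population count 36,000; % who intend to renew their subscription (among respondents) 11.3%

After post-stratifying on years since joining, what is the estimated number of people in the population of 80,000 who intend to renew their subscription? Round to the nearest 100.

14,200

Apply each group's respondent rate to its population count:
  0–13 yr: 23,200 × 24.1% = 5591.2
  14–23 yr: 20,800 × 21.7% = 4513.6
  24+ yr: 36,000 × 11.3% = 4068
Estimated total = 14172.8 → 14,200.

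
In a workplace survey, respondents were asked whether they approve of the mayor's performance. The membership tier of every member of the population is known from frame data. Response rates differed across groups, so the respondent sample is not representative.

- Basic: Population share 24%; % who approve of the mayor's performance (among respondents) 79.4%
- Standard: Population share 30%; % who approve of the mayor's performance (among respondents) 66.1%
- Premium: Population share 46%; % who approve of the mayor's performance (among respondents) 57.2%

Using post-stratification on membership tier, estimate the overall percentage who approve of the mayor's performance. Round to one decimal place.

Reweight to the known membership tier distribution:
  Basic: 0.24 × 79.4 = 19.056
  Standard: 0.3 × 66.1 = 19.83
  Premium: 0.46 × 57.2 = 26.312
Post-stratified estimate = 65.198 → 65.2%.

65.2%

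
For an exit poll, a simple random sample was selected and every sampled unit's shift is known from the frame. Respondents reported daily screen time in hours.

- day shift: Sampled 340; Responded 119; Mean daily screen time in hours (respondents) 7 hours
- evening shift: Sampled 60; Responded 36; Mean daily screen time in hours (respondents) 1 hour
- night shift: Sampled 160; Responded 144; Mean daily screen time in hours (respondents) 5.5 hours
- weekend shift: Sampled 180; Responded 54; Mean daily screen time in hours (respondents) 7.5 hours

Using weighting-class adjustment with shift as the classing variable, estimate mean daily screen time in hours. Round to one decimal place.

Response rates by class: day shift 119/340 = 35%, evening shift 36/60 = 60%, night shift 144/160 = 90%, weekend shift 54/180 = 30%.
Inverse-response-rate weighting restores each class to its sampled count, so class totals weight by n_sampled:
  day shift: 340 × 7 = 2380
  evening shift: 60 × 1 = 60
  night shift: 160 × 5.5 = 880
  weekend shift: 180 × 7.5 = 1350
Adjusted estimate = 4670 / 740 = 6.31081 → 6.3.

6.3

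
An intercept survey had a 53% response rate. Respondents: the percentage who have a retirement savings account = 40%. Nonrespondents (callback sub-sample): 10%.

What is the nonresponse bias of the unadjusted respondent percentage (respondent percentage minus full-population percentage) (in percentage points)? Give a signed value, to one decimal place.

+14.1 percentage points

Nonresponse fraction = 1 − 0.53 = 0.47.
Bias = (nonresponse fraction) × (respondent percentage − nonrespondent percentage)
     = 0.47 × (40 − 10) = 0.47 × 30 = 14.1.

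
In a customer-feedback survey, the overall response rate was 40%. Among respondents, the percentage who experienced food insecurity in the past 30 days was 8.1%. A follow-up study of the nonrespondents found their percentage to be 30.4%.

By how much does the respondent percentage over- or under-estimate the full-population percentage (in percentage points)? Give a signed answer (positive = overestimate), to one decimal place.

Nonresponse fraction = 1 − 0.4 = 0.6.
Bias = (nonresponse fraction) × (respondent percentage − nonrespondent percentage)
     = 0.6 × (8.1 − 30.4) = 0.6 × -22.3 = -13.38.

-13.4 percentage points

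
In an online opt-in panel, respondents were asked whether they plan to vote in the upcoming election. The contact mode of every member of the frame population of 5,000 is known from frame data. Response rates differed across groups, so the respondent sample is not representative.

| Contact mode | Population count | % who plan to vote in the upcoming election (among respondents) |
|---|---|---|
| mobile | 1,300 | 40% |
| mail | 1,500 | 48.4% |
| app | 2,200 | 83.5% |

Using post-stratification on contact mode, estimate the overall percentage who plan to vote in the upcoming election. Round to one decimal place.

61.7%

Weight each group's respondent value by its population share:
  mobile: (1,300/5,000) × 40 = 10.4
  mail: (1,500/5,000) × 48.4 = 14.52
  app: (2,200/5,000) × 83.5 = 36.74
Post-stratified estimate = 61.66 → 61.7%.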